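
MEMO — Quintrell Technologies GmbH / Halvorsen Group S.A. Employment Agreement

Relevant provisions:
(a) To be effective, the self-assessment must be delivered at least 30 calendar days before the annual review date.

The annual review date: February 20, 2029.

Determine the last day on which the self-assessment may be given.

January 21, 2029

February 20, 2029 minus 30 days is January 21, 2029.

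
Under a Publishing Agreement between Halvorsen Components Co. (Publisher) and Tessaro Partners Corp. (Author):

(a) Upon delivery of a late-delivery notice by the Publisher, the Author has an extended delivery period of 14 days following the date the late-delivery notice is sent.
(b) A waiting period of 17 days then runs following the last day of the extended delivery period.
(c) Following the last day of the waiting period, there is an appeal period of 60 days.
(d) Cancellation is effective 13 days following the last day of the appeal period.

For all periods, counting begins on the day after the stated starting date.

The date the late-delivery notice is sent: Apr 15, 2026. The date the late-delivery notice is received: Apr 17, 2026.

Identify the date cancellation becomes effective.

Adding 14 calendar days to Apr 15, 2026 gives Apr 29, 2026, which is the last day of the extended delivery period.
Adding 17 calendar days to Apr 29, 2026 gives May 16, 2026, which is the last day of the waiting period.
Adding 60 calendar days to May 16, 2026 gives Jul 15, 2026, which is the last day of the appeal period.
The date cancellation becomes effective: 13 calendar days after Jul 15, 2026 is Jul 28, 2026.

Jul 28, 2026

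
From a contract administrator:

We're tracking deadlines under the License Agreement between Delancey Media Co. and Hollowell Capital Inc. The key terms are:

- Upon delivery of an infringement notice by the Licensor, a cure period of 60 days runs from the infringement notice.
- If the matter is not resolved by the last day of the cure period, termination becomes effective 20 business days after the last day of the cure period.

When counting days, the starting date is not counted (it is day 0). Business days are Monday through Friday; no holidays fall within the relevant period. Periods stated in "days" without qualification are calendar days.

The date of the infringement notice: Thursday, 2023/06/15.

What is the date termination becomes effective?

2023/09/11

The last day of the cure period: 2023/06/15 + 60 days = 2023/08/14.
The date termination becomes effective: counting 20 business days from Monday, 2023/08/14 (Aug 15, Aug 16, Aug 17, Aug 18, …, Sep 7, Sep 8, Sep 11, skipping weekends) reaches Monday, 2023/09/11.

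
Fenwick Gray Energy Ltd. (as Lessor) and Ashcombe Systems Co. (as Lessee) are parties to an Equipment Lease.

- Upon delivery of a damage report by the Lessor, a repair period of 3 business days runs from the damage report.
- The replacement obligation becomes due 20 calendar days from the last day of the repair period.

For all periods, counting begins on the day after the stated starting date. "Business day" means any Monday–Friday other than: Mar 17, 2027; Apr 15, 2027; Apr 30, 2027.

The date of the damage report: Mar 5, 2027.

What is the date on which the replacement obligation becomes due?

Mar 30, 2027

From Friday, Mar 5, 2027, 3 business days (Mar 8, Mar 9, Mar 10, skipping weekends) brings us to Wednesday, Mar 10, 2027, which is the last day of the repair period.
The date on which the replacement obligation becomes due: Mar 10, 2027 + 20 days = Mar 30, 2027.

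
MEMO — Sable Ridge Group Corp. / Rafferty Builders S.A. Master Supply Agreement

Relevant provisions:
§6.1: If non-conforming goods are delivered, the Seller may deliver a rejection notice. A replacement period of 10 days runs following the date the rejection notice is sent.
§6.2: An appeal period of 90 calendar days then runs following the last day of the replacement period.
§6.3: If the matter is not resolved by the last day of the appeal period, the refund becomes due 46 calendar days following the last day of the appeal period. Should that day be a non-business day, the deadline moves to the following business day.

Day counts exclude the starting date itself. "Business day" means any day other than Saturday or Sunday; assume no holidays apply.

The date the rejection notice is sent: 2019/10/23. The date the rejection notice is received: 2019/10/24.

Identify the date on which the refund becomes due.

Adding 10 calendar days to 2019/10/23 gives 2019/11/02, which is the last day of the replacement period.
The last day of the appeal period: 2019/11/02 + 90 days = 2020/01/31.
Adding 46 calendar days to 2020/01/31 gives 2020/03/17, which is the date on which the refund becomes due. 2020/03/17 is a Tuesday, so no roll-forward applies.

2020/03/17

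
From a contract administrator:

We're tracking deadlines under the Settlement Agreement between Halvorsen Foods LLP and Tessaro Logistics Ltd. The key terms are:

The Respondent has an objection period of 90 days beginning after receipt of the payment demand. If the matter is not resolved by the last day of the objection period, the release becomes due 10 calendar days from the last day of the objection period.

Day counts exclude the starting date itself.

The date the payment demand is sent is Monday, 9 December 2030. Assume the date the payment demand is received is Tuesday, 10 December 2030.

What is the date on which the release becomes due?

The last day of the objection period: 90 calendar days after 10 December 2030 is 10 March 2031.
Adding 10 calendar days to 10 March 2031 gives 20 March 2031, which is the date on which the release becomes due.

20 March 2031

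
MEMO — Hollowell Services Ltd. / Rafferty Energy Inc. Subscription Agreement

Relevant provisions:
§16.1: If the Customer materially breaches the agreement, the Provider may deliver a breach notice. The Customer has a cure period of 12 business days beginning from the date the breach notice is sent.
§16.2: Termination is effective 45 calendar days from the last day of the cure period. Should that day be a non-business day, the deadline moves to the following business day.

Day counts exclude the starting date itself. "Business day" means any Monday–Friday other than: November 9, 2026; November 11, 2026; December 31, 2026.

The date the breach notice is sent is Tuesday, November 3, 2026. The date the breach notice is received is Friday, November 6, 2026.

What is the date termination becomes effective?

The last day of the cure period: counting 12 business days from Tuesday, November 3, 2026 (Nov 4, Nov 5, Nov 6, Nov 10, …, Nov 19, Nov 20, Nov 23, skipping weekends and the listed holidays on Nov 9, Nov 11) reaches Monday, November 23, 2026.
The date termination becomes effective: 45 calendar days after November 23, 2026 is January 7, 2027. January 7, 2027 is a Thursday and is not a listed holiday, so no roll-forward applies.

January 7, 2027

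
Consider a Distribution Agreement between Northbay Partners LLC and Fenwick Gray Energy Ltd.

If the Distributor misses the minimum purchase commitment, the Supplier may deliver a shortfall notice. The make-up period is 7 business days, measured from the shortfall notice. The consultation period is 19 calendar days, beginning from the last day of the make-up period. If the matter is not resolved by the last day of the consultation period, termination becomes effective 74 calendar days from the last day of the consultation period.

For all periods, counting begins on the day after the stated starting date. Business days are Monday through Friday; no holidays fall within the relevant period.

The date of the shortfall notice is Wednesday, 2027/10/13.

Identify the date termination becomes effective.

2028/01/23

The last day of the make-up period: counting 7 business days from Wednesday, 2027/10/13 (Oct 14, Oct 15, Oct 18, Oct 19, Oct 20, Oct 21, Oct 22, skipping weekends) reaches Friday, 2027/10/22.
The last day of the consultation period: 19 calendar days after 2027/10/22 is 2027/11/10.
Adding 74 calendar days to 2027/11/10 gives 2028/01/23, which is the date termination becomes effective.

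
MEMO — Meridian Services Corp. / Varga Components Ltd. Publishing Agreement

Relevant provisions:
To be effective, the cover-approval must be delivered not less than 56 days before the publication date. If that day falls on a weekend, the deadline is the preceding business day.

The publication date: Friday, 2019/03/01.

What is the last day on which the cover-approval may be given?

2019/03/01 minus 56 days is 2019/01/04. That is a Friday, so no adjustment is needed.

2019/01/04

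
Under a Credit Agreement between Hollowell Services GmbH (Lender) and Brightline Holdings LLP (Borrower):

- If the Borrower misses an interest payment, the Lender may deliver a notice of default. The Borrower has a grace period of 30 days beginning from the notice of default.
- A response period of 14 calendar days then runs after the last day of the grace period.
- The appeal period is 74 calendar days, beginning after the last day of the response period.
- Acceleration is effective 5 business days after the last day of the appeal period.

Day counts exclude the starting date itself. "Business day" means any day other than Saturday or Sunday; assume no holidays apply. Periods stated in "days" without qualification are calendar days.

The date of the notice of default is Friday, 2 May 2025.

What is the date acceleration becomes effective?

4 September 2025

Adding 30 calendar days to 2 May 2025 gives 1 June 2025, which is the last day of the grace period.
The last day of the response period: 14 calendar days after 1 June 2025 is 15 June 2025.
Adding 74 calendar days to 15 June 2025 gives 28 August 2025, which is the last day of the appeal period.
The date acceleration becomes effective: counting 5 business days from Thursday, 28 August 2025 (Aug 29, Sep 1, Sep 2, Sep 3, Sep 4, skipping weekends) reaches Thursday, 4 September 2025.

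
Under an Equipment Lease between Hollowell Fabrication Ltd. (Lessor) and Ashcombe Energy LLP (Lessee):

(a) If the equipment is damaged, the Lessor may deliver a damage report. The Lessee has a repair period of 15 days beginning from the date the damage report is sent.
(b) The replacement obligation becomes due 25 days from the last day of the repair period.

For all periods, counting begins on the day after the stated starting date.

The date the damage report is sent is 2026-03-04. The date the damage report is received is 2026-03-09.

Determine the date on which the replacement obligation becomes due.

2026-04-13

Adding 15 calendar days to 2026-03-04 gives 2026-03-19, which is the last day of the repair period.
The date on which the replacement obligation becomes due: 25 calendar days after 2026-03-19 is 2026-04-13.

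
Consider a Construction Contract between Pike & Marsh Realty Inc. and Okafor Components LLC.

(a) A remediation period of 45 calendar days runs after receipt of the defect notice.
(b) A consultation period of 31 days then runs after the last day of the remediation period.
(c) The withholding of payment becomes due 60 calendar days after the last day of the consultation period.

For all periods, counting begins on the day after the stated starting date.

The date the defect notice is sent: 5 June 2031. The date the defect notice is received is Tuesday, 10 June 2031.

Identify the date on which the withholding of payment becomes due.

The last day of the remediation period: 10 June 2031 + 45 days = 25 July 2031.
Adding 31 calendar days to 25 July 2031 gives 25 August 2031, which is the last day of the consultation period.
The date on which the withholding of payment becomes due: 60 calendar days after 25 August 2031 is 24 October 2031.

24 October 2031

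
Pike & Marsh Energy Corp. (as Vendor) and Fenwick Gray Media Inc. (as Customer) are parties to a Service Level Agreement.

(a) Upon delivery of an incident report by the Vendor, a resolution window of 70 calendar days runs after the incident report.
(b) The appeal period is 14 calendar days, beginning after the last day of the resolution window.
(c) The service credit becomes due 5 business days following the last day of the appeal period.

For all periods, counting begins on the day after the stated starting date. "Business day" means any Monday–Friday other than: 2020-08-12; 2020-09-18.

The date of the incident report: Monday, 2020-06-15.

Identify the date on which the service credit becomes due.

2020-09-14

The last day of the resolution window: 2020-06-15 + 70 days = 2020-08-24.
Adding 14 calendar days to 2020-08-24 gives 2020-09-07, which is the last day of the appeal period.
The date on which the service credit becomes due: 5 business days after Monday, 2020-09-07, skipping weekends — Sep 8, Sep 9, Sep 10, Sep 11, Sep 14 — lands on Monday, 2020-09-14.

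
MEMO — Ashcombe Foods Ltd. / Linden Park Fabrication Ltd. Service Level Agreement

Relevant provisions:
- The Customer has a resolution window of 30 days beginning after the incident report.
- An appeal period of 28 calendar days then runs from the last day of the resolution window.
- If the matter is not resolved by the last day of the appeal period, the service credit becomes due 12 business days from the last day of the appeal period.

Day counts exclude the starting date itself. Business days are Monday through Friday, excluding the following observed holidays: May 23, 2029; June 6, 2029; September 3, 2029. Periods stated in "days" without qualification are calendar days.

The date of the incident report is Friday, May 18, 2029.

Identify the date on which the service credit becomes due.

July 31, 2029

The last day of the resolution window: 30 calendar days after May 18, 2029 is June 17, 2029.
The last day of the appeal period: June 17, 2029 + 28 days = July 15, 2029.
From Sunday, July 15, 2029, 12 business days (Jul 16, Jul 17, Jul 18, Jul 19, …, Jul 27, Jul 30, Jul 31, skipping weekends) brings us to Tuesday, July 31, 2029, which is the date on which the service credit becomes due.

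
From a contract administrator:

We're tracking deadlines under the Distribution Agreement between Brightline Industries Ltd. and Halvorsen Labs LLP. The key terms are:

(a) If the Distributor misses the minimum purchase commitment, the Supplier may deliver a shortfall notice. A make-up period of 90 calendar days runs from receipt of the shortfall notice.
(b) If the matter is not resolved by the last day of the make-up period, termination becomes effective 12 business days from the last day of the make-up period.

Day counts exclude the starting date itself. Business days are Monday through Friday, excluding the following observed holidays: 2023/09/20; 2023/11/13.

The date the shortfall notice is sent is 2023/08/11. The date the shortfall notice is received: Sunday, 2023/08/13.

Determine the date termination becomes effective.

2023/11/29

The last day of the make-up period: 90 calendar days after 2023/08/13 is 2023/11/11.
The date termination becomes effective: 12 business days after Saturday, 2023/11/11, skipping weekends and the listed holiday on Nov 13 — Nov 14, Nov 15, Nov 16, Nov 17, …, Nov 27, Nov 28, Nov 29 — lands on Wednesday, 2023/11/29.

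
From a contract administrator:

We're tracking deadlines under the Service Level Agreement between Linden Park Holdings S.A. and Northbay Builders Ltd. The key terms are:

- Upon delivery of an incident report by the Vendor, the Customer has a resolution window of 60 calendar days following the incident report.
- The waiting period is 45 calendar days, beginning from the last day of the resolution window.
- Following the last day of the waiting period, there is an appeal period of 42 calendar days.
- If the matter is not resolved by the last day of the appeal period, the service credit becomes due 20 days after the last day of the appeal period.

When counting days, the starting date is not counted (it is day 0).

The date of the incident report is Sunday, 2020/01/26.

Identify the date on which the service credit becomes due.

Adding 60 calendar days to 2020/01/26 gives 2020/03/26, which is the last day of the resolution window.
Adding 45 calendar days to 2020/03/26 gives 2020/05/10, which is the last day of the waiting period.
Adding 42 calendar days to 2020/05/10 gives 2020/06/21, which is the last day of the appeal period.
Adding 20 calendar days to 2020/06/21 gives 2020/07/11, which is the date on which the service credit becomes due.

2020/07/11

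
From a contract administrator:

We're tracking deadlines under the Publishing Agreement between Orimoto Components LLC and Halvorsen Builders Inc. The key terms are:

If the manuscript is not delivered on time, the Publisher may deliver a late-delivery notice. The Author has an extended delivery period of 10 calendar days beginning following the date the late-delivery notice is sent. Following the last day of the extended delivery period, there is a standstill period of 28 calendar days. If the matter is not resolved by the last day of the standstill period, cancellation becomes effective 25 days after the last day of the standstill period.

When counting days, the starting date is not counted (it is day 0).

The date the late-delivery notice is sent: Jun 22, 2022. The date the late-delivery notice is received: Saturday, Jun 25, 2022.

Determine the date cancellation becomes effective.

Aug 24, 2022

The last day of the extended delivery period: Jun 22, 2022 + 10 days = Jul 2, 2022.
The last day of the standstill period: Jul 2, 2022 + 28 days = Jul 30, 2022.
The date cancellation becomes effective: 25 calendar days after Jul 30, 2022 is Aug 24, 2022.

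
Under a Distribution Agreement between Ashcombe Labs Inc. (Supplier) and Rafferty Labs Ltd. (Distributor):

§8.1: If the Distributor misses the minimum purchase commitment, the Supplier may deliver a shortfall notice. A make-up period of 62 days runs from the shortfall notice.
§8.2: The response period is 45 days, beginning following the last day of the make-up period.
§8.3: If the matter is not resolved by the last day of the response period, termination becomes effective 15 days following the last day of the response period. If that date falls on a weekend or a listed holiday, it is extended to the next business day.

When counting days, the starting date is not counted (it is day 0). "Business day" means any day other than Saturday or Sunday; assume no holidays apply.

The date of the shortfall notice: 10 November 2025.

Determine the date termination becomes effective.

The last day of the make-up period: 62 calendar days after 10 November 2025 is 11 January 2026.
The last day of the response period: 45 calendar days after 11 January 2026 is 25 February 2026.
Adding 15 calendar days to 25 February 2026 gives 12 March 2026, which is the date termination becomes effective. 12 March 2026 is a Thursday, so no roll-forward applies.

12 March 2026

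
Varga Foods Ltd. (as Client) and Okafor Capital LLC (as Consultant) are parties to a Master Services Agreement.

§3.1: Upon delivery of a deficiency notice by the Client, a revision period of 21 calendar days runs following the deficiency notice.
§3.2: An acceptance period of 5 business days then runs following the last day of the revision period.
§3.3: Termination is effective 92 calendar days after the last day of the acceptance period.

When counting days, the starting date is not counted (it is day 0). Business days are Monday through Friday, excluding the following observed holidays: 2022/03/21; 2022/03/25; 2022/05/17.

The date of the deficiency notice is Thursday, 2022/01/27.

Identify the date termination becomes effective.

The last day of the revision period: 2022/01/27 + 21 days = 2022/02/17.
The last day of the acceptance period: 5 business days after Thursday, 2022/02/17, skipping weekends — Feb 18, Feb 21, Feb 22, Feb 23, Feb 24 — lands on Thursday, 2022/02/24.
The date termination becomes effective: 2022/02/24 + 92 days = 2022/05/27.

2022/05/27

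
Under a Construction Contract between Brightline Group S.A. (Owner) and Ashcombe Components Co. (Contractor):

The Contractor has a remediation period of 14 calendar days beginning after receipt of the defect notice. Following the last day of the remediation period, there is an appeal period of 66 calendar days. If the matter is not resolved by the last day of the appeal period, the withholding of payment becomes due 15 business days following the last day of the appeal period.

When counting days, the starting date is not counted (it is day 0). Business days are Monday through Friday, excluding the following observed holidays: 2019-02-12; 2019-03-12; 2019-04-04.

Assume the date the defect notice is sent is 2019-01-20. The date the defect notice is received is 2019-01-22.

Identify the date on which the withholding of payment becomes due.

2019-05-03

Adding 14 calendar days to 2019-01-22 gives 2019-02-05, which is the last day of the remediation period.
Adding 66 calendar days to 2019-02-05 gives 2019-04-12, which is the last day of the appeal period.
From Friday, 2019-04-12, 15 business days (Apr 15, Apr 16, Apr 17, Apr 18, …, May 1, May 2, May 3, skipping weekends) brings us to Friday, 2019-05-03, which is the date on which the withholding of payment becomes due.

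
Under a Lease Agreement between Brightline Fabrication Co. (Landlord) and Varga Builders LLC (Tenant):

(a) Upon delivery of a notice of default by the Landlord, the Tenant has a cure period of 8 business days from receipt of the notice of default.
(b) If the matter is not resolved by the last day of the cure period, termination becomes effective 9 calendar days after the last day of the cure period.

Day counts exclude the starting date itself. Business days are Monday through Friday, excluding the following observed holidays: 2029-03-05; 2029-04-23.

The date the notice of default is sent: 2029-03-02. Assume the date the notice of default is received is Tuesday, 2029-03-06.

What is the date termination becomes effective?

2029-03-25

The last day of the cure period: 8 business days after Tuesday, 2029-03-06, skipping weekends — Mar 7, Mar 8, Mar 9, Mar 12, Mar 13, Mar 14, Mar 15, Mar 16 — lands on Friday, 2029-03-16.
The date termination becomes effective: 9 calendar days after 2029-03-16 is 2029-03-25.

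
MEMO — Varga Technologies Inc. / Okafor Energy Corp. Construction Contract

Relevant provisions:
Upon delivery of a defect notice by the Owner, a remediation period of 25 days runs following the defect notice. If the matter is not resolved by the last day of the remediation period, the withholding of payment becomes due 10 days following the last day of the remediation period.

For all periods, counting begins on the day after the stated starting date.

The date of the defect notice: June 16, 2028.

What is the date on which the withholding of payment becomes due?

July 21, 2028

The last day of the remediation period: 25 calendar days after June 16, 2028 is July 11, 2028.
The date on which the withholding of payment becomes due: July 11, 2028 + 10 days = July 21, 2028.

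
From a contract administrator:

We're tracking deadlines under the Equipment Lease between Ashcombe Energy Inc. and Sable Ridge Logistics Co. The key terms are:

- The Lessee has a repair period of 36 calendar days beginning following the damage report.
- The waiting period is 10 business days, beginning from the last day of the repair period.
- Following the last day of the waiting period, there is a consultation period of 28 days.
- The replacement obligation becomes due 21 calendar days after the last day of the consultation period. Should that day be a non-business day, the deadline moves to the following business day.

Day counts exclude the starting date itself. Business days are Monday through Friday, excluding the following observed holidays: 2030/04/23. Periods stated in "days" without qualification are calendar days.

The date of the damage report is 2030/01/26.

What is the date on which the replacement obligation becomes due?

2030/05/03

The last day of the repair period: 2030/01/26 + 36 days = 2030/03/03.
From Sunday, 2030/03/03, 10 business days (Mar 4, Mar 5, Mar 6, Mar 7, Mar 8, Mar 11, Mar 12, Mar 13, Mar 14, Mar 15, skipping weekends) brings us to Friday, 2030/03/15, which is the last day of the waiting period.
The last day of the consultation period: 2030/03/15 + 28 days = 2030/04/12.
The date on which the replacement obligation becomes due: 21 calendar days after 2030/04/12 is 2030/05/03. 2030/05/03 is a Friday and is not a listed holiday, so no roll-forward applies.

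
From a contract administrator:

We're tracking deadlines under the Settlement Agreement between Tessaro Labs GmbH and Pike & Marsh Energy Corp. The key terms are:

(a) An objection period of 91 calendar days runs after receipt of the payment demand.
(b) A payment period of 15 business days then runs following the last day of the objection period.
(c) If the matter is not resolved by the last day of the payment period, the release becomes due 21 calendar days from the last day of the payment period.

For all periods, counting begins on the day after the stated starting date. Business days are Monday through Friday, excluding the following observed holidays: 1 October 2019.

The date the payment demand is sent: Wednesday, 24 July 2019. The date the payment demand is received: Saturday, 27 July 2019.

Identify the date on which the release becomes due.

6 December 2019

The last day of the objection period: 91 calendar days after 27 July 2019 is 26 October 2019.
The last day of the payment period: 15 business days after Saturday, 26 October 2019, skipping weekends — Oct 28, Oct 29, Oct 30, Oct 31, …, Nov 13, Nov 14, Nov 15 — lands on Friday, 15 November 2019.
The date on which the release becomes due: 21 calendar days after 15 November 2019 is 6 December 2019.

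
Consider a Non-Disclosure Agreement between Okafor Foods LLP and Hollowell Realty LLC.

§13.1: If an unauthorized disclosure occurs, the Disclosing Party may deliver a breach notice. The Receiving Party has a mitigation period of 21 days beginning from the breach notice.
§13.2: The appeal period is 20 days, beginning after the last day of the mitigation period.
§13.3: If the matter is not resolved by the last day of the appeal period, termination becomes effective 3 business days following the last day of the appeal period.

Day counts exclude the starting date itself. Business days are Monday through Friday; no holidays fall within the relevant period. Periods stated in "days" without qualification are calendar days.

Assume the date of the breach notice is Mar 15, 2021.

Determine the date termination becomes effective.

The last day of the mitigation period: Mar 15, 2021 + 21 days = Apr 5, 2021.
The last day of the appeal period: Apr 5, 2021 + 20 days = Apr 25, 2021.
The date termination becomes effective: counting 3 business days from Sunday, Apr 25, 2021 (Apr 26, Apr 27, Apr 28, skipping weekends) reaches Wednesday, Apr 28, 2021.

Apr 28, 2021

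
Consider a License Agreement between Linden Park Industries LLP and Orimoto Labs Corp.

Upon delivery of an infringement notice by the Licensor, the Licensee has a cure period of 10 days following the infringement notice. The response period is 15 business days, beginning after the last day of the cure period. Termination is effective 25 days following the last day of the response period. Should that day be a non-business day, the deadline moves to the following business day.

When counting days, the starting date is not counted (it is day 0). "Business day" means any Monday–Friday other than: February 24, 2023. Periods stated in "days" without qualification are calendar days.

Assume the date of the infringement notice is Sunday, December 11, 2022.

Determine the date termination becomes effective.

February 6, 2023

The last day of the cure period: December 11, 2022 + 10 days = December 21, 2022.
The last day of the response period: 15 business days after Wednesday, December 21, 2022, skipping weekends — Dec 22, Dec 23, Dec 26, Dec 27, …, Jan 9, Jan 10, Jan 11 — lands on Wednesday, January 11, 2023.
The date termination becomes effective: January 11, 2023 + 25 days = February 5, 2023. That falls on a Sunday, so it rolls to the next business day, Monday, February 6, 2023.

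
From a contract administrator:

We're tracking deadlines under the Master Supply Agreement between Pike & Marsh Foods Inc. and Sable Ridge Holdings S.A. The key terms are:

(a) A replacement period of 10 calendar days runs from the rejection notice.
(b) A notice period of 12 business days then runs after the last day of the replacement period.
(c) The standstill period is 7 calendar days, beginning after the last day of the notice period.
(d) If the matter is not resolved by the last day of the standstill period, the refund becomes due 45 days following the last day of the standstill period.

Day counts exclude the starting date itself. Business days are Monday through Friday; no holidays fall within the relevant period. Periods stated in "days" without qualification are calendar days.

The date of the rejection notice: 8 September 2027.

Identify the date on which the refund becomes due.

Adding 10 calendar days to 8 September 2027 gives 18 September 2027, which is the last day of the replacement period.
The last day of the notice period: 12 business days after Saturday, 18 September 2027, skipping weekends — Sep 20, Sep 21, Sep 22, Sep 23, …, Oct 1, Oct 4, Oct 5 — lands on Tuesday, 5 October 2027.
Adding 7 calendar days to 5 October 2027 gives 12 October 2027, which is the last day of the standstill period.
The date on which the refund becomes due: 45 calendar days after 12 October 2027 is 26 November 2027.

26 November 2027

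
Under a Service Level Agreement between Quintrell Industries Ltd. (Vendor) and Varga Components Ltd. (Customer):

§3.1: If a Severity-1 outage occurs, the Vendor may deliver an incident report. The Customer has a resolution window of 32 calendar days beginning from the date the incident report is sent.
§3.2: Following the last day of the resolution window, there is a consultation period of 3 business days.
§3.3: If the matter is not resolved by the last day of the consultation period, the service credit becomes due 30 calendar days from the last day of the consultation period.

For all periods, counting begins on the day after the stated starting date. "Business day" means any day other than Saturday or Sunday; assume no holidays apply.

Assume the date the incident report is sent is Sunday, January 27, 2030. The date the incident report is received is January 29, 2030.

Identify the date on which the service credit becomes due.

April 4, 2030

Adding 32 calendar days to January 27, 2030 gives February 28, 2030, which is the last day of the resolution window.
From Thursday, February 28, 2030, 3 business days (Mar 1, Mar 4, Mar 5, skipping weekends) brings us to Tuesday, March 5, 2030, which is the last day of the consultation period.
The date on which the service credit becomes due: March 5, 2030 + 30 days = April 4, 2030.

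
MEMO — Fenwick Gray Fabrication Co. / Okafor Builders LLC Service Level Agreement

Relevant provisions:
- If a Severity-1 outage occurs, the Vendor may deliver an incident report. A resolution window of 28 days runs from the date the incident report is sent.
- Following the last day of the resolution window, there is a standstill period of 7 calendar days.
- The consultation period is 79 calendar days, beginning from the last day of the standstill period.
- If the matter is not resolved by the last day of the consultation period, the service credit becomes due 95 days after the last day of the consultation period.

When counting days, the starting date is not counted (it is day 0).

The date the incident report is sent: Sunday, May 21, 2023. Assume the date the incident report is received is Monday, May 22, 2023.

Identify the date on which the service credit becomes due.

Adding 28 calendar days to May 21, 2023 gives Jun 18, 2023, which is the last day of the resolution window.
The last day of the standstill period: 7 calendar days after Jun 18, 2023 is Jun 25, 2023.
The last day of the consultation period: Jun 25, 2023 + 79 days = Sep 12, 2023.
The date on which the service credit becomes due: 95 calendar days after Sep 12, 2023 is Dec 16, 2023.

Dec 16, 2023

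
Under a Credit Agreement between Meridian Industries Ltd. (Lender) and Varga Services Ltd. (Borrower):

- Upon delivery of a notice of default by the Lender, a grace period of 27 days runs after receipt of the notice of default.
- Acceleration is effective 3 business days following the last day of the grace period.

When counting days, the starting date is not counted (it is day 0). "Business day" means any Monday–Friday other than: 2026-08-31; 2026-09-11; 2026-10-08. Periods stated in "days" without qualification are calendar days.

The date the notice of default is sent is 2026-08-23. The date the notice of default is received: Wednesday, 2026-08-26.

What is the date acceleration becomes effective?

Adding 27 calendar days to 2026-08-26 gives 2026-09-22, which is the last day of the grace period.
From Tuesday, 2026-09-22, 3 business days (Sep 23, Sep 24, Sep 25, skipping weekends) brings us to Friday, 2026-09-25, which is the date acceleration becomes effective.

2026-09-25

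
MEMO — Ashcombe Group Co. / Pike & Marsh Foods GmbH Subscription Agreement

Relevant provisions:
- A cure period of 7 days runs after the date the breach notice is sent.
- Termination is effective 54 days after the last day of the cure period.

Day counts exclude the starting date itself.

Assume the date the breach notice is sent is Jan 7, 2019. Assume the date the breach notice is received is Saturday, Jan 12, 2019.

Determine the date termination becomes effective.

The last day of the cure period: Jan 7, 2019 + 7 days = Jan 14, 2019.
Adding 54 calendar days to Jan 14, 2019 gives Mar 9, 2019, which is the date termination becomes effective.

Mar 9, 2019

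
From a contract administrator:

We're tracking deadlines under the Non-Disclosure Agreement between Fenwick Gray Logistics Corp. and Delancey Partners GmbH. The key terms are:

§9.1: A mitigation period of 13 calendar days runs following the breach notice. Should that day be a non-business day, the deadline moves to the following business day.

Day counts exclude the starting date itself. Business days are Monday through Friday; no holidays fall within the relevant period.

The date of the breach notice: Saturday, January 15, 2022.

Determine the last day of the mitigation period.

The last day of the mitigation period: 13 calendar days after January 15, 2022 is January 28, 2022. January 28, 2022 is a Friday, so no roll-forward applies.

January 28, 2022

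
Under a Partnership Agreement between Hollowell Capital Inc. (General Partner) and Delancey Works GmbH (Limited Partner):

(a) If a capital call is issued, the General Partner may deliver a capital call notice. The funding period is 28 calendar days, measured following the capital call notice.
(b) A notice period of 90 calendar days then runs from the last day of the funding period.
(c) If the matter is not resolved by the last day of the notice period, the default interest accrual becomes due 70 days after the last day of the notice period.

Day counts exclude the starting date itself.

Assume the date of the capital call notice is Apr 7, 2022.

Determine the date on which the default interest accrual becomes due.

Adding 28 calendar days to Apr 7, 2022 gives May 5, 2022, which is the last day of the funding period.
The last day of the notice period: May 5, 2022 + 90 days = Aug 3, 2022.
The date on which the default interest accrual becomes due: 70 calendar days after Aug 3, 2022 is Oct 12, 2022.

Oct 12, 2022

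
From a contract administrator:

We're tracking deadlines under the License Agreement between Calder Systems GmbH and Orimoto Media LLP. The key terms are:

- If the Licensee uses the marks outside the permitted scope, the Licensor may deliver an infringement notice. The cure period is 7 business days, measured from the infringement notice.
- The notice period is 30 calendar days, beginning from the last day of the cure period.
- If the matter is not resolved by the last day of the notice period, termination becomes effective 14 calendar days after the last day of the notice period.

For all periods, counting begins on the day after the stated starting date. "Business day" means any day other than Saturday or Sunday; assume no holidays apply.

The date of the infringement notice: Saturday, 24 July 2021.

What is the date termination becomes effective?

16 September 2021

From Saturday, 24 July 2021, 7 business days (Jul 26, Jul 27, Jul 28, Jul 29, Jul 30, Aug 2, Aug 3, skipping weekends) brings us to Tuesday, 3 August 2021, which is the last day of the cure period.
Adding 30 calendar days to 3 August 2021 gives 2 September 2021, which is the last day of the notice period.
The date termination becomes effective: 14 calendar days after 2 September 2021 is 16 September 2021.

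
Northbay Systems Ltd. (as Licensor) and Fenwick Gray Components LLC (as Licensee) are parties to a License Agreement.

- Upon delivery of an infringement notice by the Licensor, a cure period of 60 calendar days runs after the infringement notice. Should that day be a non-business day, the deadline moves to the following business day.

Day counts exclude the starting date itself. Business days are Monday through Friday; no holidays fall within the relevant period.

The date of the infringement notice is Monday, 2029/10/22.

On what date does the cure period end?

The last day of the cure period: 2029/10/22 + 60 days = 2029/12/21. 2029/12/21 is a Friday, so no roll-forward applies.

2029/12/21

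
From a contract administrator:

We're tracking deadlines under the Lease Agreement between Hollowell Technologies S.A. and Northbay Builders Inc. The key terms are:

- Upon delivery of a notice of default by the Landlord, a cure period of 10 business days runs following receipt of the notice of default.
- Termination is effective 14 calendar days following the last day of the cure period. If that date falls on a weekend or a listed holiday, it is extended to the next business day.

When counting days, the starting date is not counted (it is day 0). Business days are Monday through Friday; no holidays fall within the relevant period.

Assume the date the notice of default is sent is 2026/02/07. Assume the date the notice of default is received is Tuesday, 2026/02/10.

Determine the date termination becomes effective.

2026/03/10

The last day of the cure period: counting 10 business days from Tuesday, 2026/02/10 (Feb 11, Feb 12, Feb 13, Feb 16, Feb 17, Feb 18, Feb 19, Feb 20, Feb 23, Feb 24, skipping weekends) reaches Tuesday, 2026/02/24.
Adding 14 calendar days to 2026/02/24 gives 2026/03/10, which is the date termination becomes effective. 2026/03/10 is a Tuesday, so no roll-forward applies.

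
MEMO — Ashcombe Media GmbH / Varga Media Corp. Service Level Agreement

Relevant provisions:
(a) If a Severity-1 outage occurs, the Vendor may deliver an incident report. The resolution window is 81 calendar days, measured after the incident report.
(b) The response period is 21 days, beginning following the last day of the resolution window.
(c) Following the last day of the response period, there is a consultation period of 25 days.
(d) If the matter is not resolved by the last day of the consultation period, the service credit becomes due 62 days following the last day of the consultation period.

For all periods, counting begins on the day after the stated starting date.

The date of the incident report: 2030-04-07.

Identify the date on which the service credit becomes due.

The last day of the resolution window: 81 calendar days after 2030-04-07 is 2030-06-27.
The last day of the response period: 2030-06-27 + 21 days = 2030-07-18.
Adding 25 calendar days to 2030-07-18 gives 2030-08-12, which is the last day of the consultation period.
The date on which the service credit becomes due: 62 calendar days after 2030-08-12 is 2030-10-13.

2030-10-13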